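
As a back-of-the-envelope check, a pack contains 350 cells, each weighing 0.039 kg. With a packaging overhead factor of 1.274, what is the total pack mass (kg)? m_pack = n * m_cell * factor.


m_pack = n * m_cell * overhead = 350 * 0.039 * 1.274 = 17.39 kg

17.39 kg


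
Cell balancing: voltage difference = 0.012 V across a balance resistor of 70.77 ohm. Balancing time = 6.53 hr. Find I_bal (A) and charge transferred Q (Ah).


I_bal = dV / R = 0.012 / 70.77 = 1.6956e-04 A
Q = I_bal * t = 1.6956e-04 * 6.53 = 0.001107 Ah

I=1.6956e-04 A, Q=0.001107 Ah


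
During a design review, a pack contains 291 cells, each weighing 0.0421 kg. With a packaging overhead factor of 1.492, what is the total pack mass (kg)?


Cell mass sum = 291 * 0.0421 = 12.251 kg
With overhead 1.492: m_pack = 12.251 * 1.492 = 18.28 kg

18.28 kg


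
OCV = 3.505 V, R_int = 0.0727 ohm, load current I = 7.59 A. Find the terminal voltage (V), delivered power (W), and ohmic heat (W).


Step 1: V_terminal = OCV - I*R = 3.505 - 7.59 * 0.0727 = 2.9532 V
Step 2: P_out = V_terminal * I = 2.9532 * 7.59 = 22.41 W
Step 3: Q = I^2 * R = 7.59^2 * 0.0727 = 4.188 W

V=2.9532 V, P=22.41 W, Q=4.188 W


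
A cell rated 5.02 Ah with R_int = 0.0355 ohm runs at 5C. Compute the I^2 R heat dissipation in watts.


Step 1: I = C_rate * capacity = 5 * 5.02 = 25.1 A
Step 2: Q = I^2 * R = 25.1^2 * 0.0355 = 630.01 * 0.0355 = 22.37 W

22.37 W


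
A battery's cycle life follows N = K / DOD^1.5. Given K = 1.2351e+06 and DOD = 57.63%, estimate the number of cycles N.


Step 1: DOD^1.5 = 57.63^1.5 = 437.49
Step 2: N = 1.2351e+06 / 437.49 = 2823 cycles

2823 cycles


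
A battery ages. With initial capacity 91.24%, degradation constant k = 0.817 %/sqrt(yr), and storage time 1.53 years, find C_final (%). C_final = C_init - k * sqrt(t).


Step 1: sqrt(1.53 yr) = 1.2369
Step 2: drop = 0.817 * 1.2369 = 1.0105
Step 3: C_final = 91.24 - 1.0105 = 90.23%

90.23%


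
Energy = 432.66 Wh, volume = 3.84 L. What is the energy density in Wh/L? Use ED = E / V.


ED = E / V = 432.66 / 3.84 = 112.7 Wh/L

112.7 Wh/L


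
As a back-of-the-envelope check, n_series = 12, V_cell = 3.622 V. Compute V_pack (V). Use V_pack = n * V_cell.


Series voltages add: 12 * 3.622 V = 43.464 V

43.464 V


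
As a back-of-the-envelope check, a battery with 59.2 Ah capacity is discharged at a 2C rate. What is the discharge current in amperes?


At 2C: I = 2 * 59.2 Ah = 118.4 A

118.4 A


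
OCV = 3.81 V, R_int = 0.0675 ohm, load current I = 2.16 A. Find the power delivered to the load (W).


Step 1: V_terminal = OCV - I*R = 3.81 - 2.16 * 0.0675 = 3.6642 V
Step 2: P_out = V_terminal * I = 3.6642 * 2.16 = 7.915 W

7.915 W


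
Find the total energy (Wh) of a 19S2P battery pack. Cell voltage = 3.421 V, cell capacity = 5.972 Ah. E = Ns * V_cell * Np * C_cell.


E = Ns * Vcell * Np * Ccell = 19 * 3.421 * 2 * 5.972 = 776.3 Wh

776.3 Wh


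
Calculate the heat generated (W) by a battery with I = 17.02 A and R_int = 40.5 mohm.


Convert: R = 40.5 mohm = 0.0405 ohm
I^2 = 289.68
Q = 289.68 * 0.0405 = 11.73 W

11.73 W


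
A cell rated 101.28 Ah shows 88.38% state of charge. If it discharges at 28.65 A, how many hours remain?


Step 1: remaining = SOC/100 * C_total = 88.38/100 * 101.28 = 89.511 Ah
Step 2: t = remaining / I = 89.511 / 28.65 = 3.124 hr

3.124 hr


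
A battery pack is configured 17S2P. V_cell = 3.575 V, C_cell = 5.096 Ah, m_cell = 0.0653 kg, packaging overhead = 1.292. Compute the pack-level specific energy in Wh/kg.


Step 1: V_pack = 17 * 3.575 = 60.775 V
Step 2: C_pack = 2 * 5.096 = 10.192 Ah
Step 3: E_pack = V_pack * C_pack = 60.775 * 10.192 = 619.42 Wh
Step 4: m_pack = 17 * 2 * 0.0653 * 1.292 = 2.8685 kg
Step 5: ED = E_pack / m_pack = 619.42 / 2.8685 = 215.9 Wh/kg

215.9 Wh/kg


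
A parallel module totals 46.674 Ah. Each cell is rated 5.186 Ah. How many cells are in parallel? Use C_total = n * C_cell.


n = C_total / C_cell = 46.674 / 5.186 = 9

9


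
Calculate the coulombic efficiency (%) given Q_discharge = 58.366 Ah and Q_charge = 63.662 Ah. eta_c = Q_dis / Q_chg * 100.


Coulombic efficiency = 58.366/63.662 * 100% = 91.68%

91.68%


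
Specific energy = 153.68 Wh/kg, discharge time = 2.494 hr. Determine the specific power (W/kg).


P_specific = E / t = 153.68 / 2.494 = 61.62 W/kg

61.62 W/kg


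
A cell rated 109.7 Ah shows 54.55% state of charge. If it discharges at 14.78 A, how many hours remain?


Step 1: remaining = SOC/100 * C_total = 54.55/100 * 109.7 = 59.841 Ah
Step 2: t = remaining / I = 59.841 / 14.78 = 4.049 hr

4.049 hr


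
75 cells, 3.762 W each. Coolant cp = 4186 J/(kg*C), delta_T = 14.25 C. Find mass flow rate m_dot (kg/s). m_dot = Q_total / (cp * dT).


Step 1: Total heat Q = 75 * 3.762 W = 282.15 W
Step 2: denom = cp * dT = 4186 * 14.25 = 59651
Step 3: m_dot = 282.15 / 59651 = 0.004730 kg/s

0.004730 kg/s


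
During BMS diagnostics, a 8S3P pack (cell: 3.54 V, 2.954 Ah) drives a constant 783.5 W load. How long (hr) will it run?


Step 1: E_pack = Ns * V_cell * Np * C_cell = 8 * 3.54 * 3 * 2.954 = 250.97 Wh
Step 2: t = E_pack / P = 250.97 / 783.5 = 0.3203 hr

0.3203 hr


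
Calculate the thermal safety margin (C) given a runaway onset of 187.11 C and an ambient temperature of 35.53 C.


Safety margin = 187.11 C - 35.53 C = 151.58 C

151.58 C


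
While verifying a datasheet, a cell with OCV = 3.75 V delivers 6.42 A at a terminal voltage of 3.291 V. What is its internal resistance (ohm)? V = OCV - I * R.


R = (OCV - V) / I = (3.75 - 3.291) / 6.42 = 0.07150 ohm

0.07150 ohm


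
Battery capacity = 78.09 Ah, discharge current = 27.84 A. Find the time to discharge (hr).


Runtime = 78.09 Ah / 27.84 A = 2.805 hr

2.805 hr


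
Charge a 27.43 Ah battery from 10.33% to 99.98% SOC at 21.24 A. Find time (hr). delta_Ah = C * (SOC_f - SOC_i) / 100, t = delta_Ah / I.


delta_Ah = 27.43 * (99.98 - 10.33) / 100 = 24.591 Ah
t = delta_Ah / I = 24.591 / 21.24 = 1.158 hr

1.158 hr


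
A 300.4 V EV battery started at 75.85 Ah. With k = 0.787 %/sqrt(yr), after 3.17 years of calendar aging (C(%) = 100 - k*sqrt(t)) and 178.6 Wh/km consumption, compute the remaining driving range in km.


Step 1: capacity retention = 100 - 0.787 * sqrt(3.17) = 100 - 0.787 * 1.7804 = 98.599%
Step 2: C_now = 75.85 * 98.599/100 = 74.787 Ah
Step 3: E_pack = V * C_now = 300.4 * 74.787 = 22466 Wh
Step 4: range = E_pack / consumption = 22466 / 178.6 = 125.8 km

125.8 km


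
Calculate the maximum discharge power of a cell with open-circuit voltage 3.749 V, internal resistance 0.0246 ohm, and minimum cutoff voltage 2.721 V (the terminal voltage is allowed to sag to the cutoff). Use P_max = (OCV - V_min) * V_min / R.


P_max = (OCV - V_min) * V_min / R = (3.749 - 2.721) * 2.721 / 0.0246 = 1.028 * 2.721 / 0.0246 = 113.7 W

113.7 W


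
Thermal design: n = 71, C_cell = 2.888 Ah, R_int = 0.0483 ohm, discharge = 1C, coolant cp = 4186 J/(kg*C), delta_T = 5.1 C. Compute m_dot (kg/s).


Step 1: I = 1 * 2.888 = 2.888 A
Step 2: Q_cell = I^2 * R = 2.888^2 * 0.0483 = 0.40285 W
Step 3: Q_total = 71 * 0.40285 = 28.602 W
Step 4: m_dot = Q_total / (cp * dT) = 28.602 / (4186 * 5.1) = 0.001340 kg/s

0.001340 kg/s


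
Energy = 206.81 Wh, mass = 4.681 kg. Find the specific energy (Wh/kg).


Specific energy = 206.81 Wh / 4.681 kg = 44.18 Wh/kg

44.18 Wh/kg


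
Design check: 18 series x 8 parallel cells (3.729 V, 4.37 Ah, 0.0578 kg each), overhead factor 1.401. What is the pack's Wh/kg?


Step 1: V_pack = 18 * 3.729 = 67.122 V
Step 2: C_pack = 8 * 4.37 = 34.96 Ah
Step 3: E_pack = V_pack * C_pack = 67.122 * 34.96 = 2346.6 Wh
Step 4: m_pack = 18 * 8 * 0.0578 * 1.401 = 11.661 kg
Step 5: ED = E_pack / m_pack = 2346.6 / 11.661 = 201.2 Wh/kg

201.2 Wh/kg


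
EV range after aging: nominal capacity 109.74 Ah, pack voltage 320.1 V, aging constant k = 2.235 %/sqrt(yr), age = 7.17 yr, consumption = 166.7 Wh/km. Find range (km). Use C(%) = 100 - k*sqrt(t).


Step 1: capacity retention = 100 - 2.235 * sqrt(7.17) = 100 - 2.235 * 2.6777 = 94.015%
Step 2: C_now = 109.74 * 94.015/100 = 103.17 Ah
Step 3: E_pack = V * C_now = 320.1 * 103.17 = 33025 Wh
Step 4: range = E_pack / consumption = 33025 / 166.7 = 198.1 km

198.1 km


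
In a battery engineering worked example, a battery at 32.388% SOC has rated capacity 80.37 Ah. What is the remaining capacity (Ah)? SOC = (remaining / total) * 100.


remaining = SOC / 100 * total = 32.388 / 100 * 80.37 = 26.03 Ah

26.03 Ah


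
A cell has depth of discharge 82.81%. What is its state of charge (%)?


SOC = 100 - DOD = 100 - 82.81 = 17.19%

17.19%


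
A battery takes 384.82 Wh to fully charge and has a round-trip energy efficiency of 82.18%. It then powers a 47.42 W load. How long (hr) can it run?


Step 1: E_discharge = eta/100 * E_charge = 82.18/100 * 384.82 = 316.25 Wh
Step 2: t = E_discharge / P = 316.25 / 47.42 = 6.669 hr

6.669 hr


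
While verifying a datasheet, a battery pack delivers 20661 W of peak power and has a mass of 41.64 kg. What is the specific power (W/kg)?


SP = P / m = 20661 / 41.64 = 496.2 W/kg

496.2 W/kg


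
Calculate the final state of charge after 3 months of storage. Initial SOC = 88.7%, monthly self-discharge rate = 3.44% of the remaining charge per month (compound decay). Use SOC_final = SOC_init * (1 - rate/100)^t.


decay = (1 - 3.44/100)^3 = 0.90031
SOC_final = 88.7 * 0.90031 = 79.86%

79.86%


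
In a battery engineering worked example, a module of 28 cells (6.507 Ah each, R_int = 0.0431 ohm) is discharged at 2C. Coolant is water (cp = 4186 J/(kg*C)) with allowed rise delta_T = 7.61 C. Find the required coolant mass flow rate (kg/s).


Step 1: I = 2 * 6.507 = 13.014 A
Step 2: Q_cell = I^2 * R = 13.014^2 * 0.0431 = 7.2996 W
Step 3: Q_total = 28 * 7.2996 = 204.39 W
Step 4: m_dot = Q_total / (cp * dT) = 204.39 / (4186 * 7.61) = 0.006416 kg/s

0.006416 kg/s


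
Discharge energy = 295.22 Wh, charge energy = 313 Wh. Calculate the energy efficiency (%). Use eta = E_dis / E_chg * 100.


Round-trip efficiency = 295.22/313 * 100% = 94.32%

94.32%


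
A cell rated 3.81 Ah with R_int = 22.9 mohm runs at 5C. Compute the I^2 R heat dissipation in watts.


Convert: R = 22.9 mohm = 0.0229 ohm
Step 1: I = C_rate * capacity = 5 * 3.81 = 19.05 A
Step 2: Q = I^2 * R = 19.05^2 * 0.0229 = 362.9 * 0.0229 = 8.310 W

8.310 W


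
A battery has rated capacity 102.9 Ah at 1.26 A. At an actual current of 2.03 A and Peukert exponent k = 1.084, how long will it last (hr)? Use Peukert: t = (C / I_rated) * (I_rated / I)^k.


t_rated = C / I_rated = 102.9 / 1.26 = 81.667 hr
(I_rated/I)^k = (0.62069)^1.084 = 0.59632
t = t_rated * (I_rated/I)^k = 81.667 * 0.59632 = 48.70 hr

48.70 hr


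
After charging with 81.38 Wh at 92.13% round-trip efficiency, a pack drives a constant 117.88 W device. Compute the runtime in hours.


Step 1: E_discharge = eta/100 * E_charge = 92.13/100 * 81.38 = 74.975 Wh
Step 2: t = E_discharge / P = 74.975 / 117.88 = 0.6360 hr

0.6360 hr


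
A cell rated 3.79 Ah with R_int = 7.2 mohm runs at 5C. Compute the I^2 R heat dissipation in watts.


Convert: R = 7.2 mohm = 0.0072 ohm
Step 1: I = C_rate * capacity = 5 * 3.79 = 18.95 A
Step 2: Q = I^2 * R = 18.95^2 * 0.0072 = 359.1 * 0.0072 = 2.586 W

2.586 W


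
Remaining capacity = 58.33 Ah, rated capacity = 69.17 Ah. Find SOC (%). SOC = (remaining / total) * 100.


SOC = (remaining / total) * 100 = (58.33 / 69.17) * 100 = 84.33%

84.33%


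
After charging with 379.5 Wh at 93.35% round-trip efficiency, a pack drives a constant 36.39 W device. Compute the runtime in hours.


Step 1: E_discharge = eta/100 * E_charge = 93.35/100 * 379.5 = 354.26 Wh
Step 2: t = E_discharge / P = 354.26 / 36.39 = 9.735 hr

9.735 hr


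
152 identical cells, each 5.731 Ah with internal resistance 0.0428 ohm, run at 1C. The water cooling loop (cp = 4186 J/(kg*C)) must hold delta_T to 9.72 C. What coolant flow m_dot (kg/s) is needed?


Step 1: I = 1 * 5.731 = 5.731 A
Step 2: Q_cell = I^2 * R = 5.731^2 * 0.0428 = 1.4057 W
Step 3: Q_total = 152 * 1.4057 = 213.67 W
Step 4: m_dot = Q_total / (cp * dT) = 213.67 / (4186 * 9.72) = 0.005251 kg/s

0.005251 kg/s


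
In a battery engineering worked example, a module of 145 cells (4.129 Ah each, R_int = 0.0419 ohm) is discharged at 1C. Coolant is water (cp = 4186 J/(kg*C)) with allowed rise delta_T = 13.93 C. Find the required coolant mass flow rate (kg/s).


Step 1: I = 1 * 4.129 = 4.129 A
Step 2: Q_cell = I^2 * R = 4.129^2 * 0.0419 = 0.71434 W
Step 3: Q_total = 145 * 0.71434 = 103.58 W
Step 4: m_dot = Q_total / (cp * dT) = 103.58 / (4186 * 13.93) = 0.001776 kg/s

0.001776 kg/s


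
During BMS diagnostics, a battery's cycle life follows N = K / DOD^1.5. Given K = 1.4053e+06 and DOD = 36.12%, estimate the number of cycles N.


DOD^1.5 = 217.08
N = K / DOD^1.5 = 1.4053e+06 / 217.08 = 6474

6474 cycles


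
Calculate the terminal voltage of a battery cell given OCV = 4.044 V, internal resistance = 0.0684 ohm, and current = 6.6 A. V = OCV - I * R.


IR drop = 6.6 * 0.0684 = 0.45144 V
V = 4.044 - 0.45144 = 3.593 V

3.593 V


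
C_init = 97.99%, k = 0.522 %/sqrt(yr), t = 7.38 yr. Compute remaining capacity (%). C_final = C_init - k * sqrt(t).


sqrt(t) = sqrt(7.38) = 2.7166
C_final = 97.99 - 0.522 * 2.7166 = 96.57%

96.57%


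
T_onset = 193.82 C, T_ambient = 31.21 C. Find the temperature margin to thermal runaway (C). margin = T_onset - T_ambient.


margin = T_onset - T_ambient = 193.82 - 31.21 = 162.61 C

162.61 C


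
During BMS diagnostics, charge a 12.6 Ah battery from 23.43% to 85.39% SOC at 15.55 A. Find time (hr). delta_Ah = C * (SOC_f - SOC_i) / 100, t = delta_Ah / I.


delta_Ah = 12.6 * (85.39 - 23.43) / 100 = 7.807 Ah
t = delta_Ah / I = 7.807 / 15.55 = 0.5021 hr

0.5021 hr


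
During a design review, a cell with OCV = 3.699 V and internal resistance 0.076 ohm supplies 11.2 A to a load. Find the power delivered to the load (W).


Step 1: V_terminal = OCV - I*R = 3.699 - 11.2 * 0.076 = 2.8478 V
Step 2: P_out = V_terminal * I = 2.8478 * 11.2 = 31.90 W

31.90 W


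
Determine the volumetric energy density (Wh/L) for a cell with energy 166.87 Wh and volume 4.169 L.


ED = E / V = 166.87 / 4.169 = 40.03 Wh/L

40.03 Wh/L


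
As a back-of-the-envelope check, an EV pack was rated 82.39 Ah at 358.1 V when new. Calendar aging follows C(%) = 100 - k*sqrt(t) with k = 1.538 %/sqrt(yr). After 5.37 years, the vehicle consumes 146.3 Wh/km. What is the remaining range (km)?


Step 1: capacity retention = 100 - 1.538 * sqrt(5.37) = 100 - 1.538 * 2.3173 = 96.436%
Step 2: C_now = 82.39 * 96.436/100 = 79.454 Ah
Step 3: E_pack = V * C_now = 358.1 * 79.454 = 28452 Wh
Step 4: range = E_pack / consumption = 28452 / 146.3 = 194.5 km

194.5 km


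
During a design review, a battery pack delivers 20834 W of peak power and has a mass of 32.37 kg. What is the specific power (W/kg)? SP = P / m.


Specific power = 20834 W / 32.37 kg = 643.6 W/kg

643.6 W/kg


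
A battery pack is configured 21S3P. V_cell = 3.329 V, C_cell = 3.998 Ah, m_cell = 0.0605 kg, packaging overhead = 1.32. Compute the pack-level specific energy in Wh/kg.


Step 1: V_pack = 21 * 3.329 = 69.909 V
Step 2: C_pack = 3 * 3.998 = 11.994 Ah
Step 3: E_pack = V_pack * C_pack = 69.909 * 11.994 = 838.49 Wh
Step 4: m_pack = 21 * 3 * 0.0605 * 1.32 = 5.0312 kg
Step 5: ED = E_pack / m_pack = 838.49 / 5.0312 = 166.7 Wh/kg

166.7 Wh/kg


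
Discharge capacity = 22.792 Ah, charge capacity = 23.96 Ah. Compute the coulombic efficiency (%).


Coulombic efficiency = 22.792/23.96 * 100% = 95.13%

95.13%


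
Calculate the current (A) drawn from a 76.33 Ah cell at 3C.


At 3C: I = 3 * 76.33 Ah = 228.99 A

228.99 A


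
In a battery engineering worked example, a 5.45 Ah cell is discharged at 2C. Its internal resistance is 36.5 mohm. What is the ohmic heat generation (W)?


Convert: R = 36.5 mohm = 0.0365 ohm
Step 1: I = C_rate * capacity = 2 * 5.45 = 10.9 A
Step 2: Q = I^2 * R = 10.9^2 * 0.0365 = 118.81 * 0.0365 = 4.337 W

4.337 W


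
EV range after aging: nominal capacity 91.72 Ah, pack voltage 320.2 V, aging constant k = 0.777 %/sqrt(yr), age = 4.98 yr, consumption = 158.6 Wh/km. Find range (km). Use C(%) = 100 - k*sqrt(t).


Step 1: capacity retention = 100 - 0.777 * sqrt(4.98) = 100 - 0.777 * 2.2316 = 98.266%
Step 2: C_now = 91.72 * 98.266/100 = 90.13 Ah
Step 3: E_pack = V * C_now = 320.2 * 90.13 = 28860 Wh
Step 4: range = E_pack / consumption = 28860 / 158.6 = 182.0 km

182.0 km


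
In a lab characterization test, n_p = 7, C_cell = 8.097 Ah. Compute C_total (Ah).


C_total = 7 * 8.097 = 56.679 Ah

56.679 Ah


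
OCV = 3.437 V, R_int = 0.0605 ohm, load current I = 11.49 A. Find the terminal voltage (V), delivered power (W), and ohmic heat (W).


Step 1: V_terminal = OCV - I*R = 3.437 - 11.49 * 0.0605 = 2.7419 V
Step 2: P_out = V_terminal * I = 2.7419 * 11.49 = 31.50 W
Step 3: Q = I^2 * R = 11.49^2 * 0.0605 = 7.987 W

V=2.7419 V, P=31.50 W, Q=7.987 W


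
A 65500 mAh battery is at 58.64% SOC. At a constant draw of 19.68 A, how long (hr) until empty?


Convert: C_total = 65500 mAh = 65.5 Ah
Step 1: remaining = SOC/100 * C_total = 58.64/100 * 65.5 = 38.409 Ah
Step 2: t = remaining / I = 38.409 / 19.68 = 1.952 hr

1.952 hr


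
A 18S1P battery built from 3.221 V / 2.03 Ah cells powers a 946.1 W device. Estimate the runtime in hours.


Step 1: E_pack = Ns * V_cell * Np * C_cell = 18 * 3.221 * 1 * 2.03 = 117.7 Wh
Step 2: t = E_pack / P = 117.7 / 946.1 = 0.1244 hr

0.1244 hr


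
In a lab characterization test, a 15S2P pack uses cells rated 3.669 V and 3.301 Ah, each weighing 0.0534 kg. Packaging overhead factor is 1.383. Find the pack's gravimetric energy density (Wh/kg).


Step 1: V_pack = 15 * 3.669 = 55.035 V
Step 2: C_pack = 2 * 3.301 = 6.602 Ah
Step 3: E_pack = V_pack * C_pack = 55.035 * 6.602 = 363.34 Wh
Step 4: m_pack = 15 * 2 * 0.0534 * 1.383 = 2.2156 kg
Step 5: ED = E_pack / m_pack = 363.34 / 2.2156 = 164.0 Wh/kg

164.0 Wh/kg


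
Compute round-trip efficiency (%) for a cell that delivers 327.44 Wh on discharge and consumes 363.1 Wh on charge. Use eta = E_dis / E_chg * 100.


Round-trip efficiency = 327.44/363.1 * 100% = 90.18%

90.18%


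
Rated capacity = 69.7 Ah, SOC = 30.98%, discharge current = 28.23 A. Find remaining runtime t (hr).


Step 1: remaining = SOC/100 * C_total = 30.98/100 * 69.7 = 21.593 Ah
Step 2: t = remaining / I = 21.593 / 28.23 = 0.7649 hr

0.7649 hr


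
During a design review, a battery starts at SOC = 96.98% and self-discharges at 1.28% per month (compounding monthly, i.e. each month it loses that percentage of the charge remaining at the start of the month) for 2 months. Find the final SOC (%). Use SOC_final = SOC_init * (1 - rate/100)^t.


Monthly retention factor = 1 - 1.28/100 = 0.9872
Over 2 months: factor^2 = 0.97456
SOC_final = 96.98 * 0.97456 = 94.51%

94.51%


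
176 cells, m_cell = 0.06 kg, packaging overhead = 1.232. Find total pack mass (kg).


Cell mass sum = 176 * 0.06 = 10.56 kg
With overhead 1.232: m_pack = 10.56 * 1.232 = 13.01 kg

13.01 kg


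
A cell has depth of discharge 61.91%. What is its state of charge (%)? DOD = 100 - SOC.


SOC = 100 - DOD = 100 - 61.91 = 38.09%

38.09%


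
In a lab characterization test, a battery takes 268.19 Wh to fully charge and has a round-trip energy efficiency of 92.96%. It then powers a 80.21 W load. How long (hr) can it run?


Step 1: E_discharge = eta/100 * E_charge = 92.96/100 * 268.19 = 249.31 Wh
Step 2: t = E_discharge / P = 249.31 / 80.21 = 3.108 hr

3.108 hr


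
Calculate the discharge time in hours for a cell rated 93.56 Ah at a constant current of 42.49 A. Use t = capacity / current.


t = capacity / current = 93.56 / 42.49 = 2.202 hr

2.202 hr


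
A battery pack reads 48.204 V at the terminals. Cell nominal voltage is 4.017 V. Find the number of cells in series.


Rearranging: n = V_pack / V_cell = 48.204 / 4.017 = 12 cells

12


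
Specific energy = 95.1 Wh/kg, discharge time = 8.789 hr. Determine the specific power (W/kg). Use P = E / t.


Specific power = 95.1 Wh/kg / 8.789 hr = 10.82 W/kg

10.82 W/kg


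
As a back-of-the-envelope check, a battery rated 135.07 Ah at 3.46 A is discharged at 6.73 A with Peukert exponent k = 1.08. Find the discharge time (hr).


t_rated = C / I_rated = 135.07 / 3.46 = 39.038 hr
(I_rated/I)^k = (0.51412)^1.08 = 0.48747
t = t_rated * (I_rated/I)^k = 39.038 * 0.48747 = 19.03 hr

19.03 hr


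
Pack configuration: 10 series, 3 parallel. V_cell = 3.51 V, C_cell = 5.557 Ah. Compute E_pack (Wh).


V_pack = 10 * 3.51 = 35.1 V
C_pack = 3 * 5.557 = 16.671 Ah
E = V_pack * C_pack = 35.1 * 16.671 = 585.2 Wh

585.2 Wh


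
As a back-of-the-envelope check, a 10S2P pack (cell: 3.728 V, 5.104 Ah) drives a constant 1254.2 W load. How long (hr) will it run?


Step 1: E_pack = Ns * V_cell * Np * C_cell = 10 * 3.728 * 2 * 5.104 = 380.55 Wh
Step 2: t = E_pack / P = 380.55 / 1254.2 = 0.3034 hr

0.3034 hr


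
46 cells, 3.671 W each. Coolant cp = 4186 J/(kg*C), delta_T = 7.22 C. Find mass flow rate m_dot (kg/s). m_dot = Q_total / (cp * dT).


Q_total = 46 * 3.671 = 168.87 W
m_dot = Q_total / (cp * dT) = 168.87 / (4186 * 7.22) = 0.005587 kg/s

0.005587 kg/s


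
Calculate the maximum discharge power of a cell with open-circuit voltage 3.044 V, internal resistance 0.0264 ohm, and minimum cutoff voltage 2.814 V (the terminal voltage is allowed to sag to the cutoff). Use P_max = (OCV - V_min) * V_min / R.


dV = OCV - V_min = 0.23 V (so I_max = dV / R)
P_max = dV * V_min / R = 0.23 * 2.814 / 0.0264 = 24.52 W

24.52 W


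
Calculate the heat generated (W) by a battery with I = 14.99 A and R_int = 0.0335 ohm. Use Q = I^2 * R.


I^2 = 224.7
Q = 224.7 * 0.0335 = 7.527 W

7.527 W


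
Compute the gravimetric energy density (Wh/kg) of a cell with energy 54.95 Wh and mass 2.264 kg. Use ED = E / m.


Specific energy = 54.95 Wh / 2.264 kg = 24.27 Wh/kg

24.27 Wh/kg


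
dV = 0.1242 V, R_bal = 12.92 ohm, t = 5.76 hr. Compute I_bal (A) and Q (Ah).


I_bal = dV / R = 0.1242 / 12.92 = 0.009613 A
Q = I_bal * t = 0.009613 * 5.76 = 0.05537 Ah

I=0.009613 A, Q=0.05537 Ah


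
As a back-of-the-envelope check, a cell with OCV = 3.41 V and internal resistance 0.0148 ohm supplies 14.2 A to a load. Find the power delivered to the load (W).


Step 1: V_terminal = OCV - I*R = 3.41 - 14.2 * 0.0148 = 3.1998 V
Step 2: P_out = V_terminal * I = 3.1998 * 14.2 = 45.44 W

45.44 W


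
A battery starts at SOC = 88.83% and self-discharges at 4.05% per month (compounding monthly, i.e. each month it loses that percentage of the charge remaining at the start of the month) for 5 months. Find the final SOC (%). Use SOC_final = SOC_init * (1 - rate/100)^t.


Monthly retention factor = 1 - 4.05/100 = 0.9595
Over 5 months: factor^5 = 0.81325
SOC_final = 88.83 * 0.81325 = 72.24%

72.24%


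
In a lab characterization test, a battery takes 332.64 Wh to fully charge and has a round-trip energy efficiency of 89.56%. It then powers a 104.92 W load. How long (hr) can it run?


Step 1: E_discharge = eta/100 * E_charge = 89.56/100 * 332.64 = 297.91 Wh
Step 2: t = E_discharge / P = 297.91 / 104.92 = 2.839 hr

2.839 hr


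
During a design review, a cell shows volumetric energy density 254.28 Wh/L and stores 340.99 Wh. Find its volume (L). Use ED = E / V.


V = E / ED = 340.99 / 254.28 = 1.341 L

1.341 L


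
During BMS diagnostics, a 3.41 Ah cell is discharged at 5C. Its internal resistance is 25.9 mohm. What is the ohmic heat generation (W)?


Convert: R = 25.9 mohm = 0.0259 ohm
Step 1: I = C_rate * capacity = 5 * 3.41 = 17.05 A
Step 2: Q = I^2 * R = 17.05^2 * 0.0259 = 290.7 * 0.0259 = 7.529 W

7.529 W


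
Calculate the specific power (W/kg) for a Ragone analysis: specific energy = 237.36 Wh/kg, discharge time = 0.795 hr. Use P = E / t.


P_specific = E / t = 237.36 / 0.795 = 298.6 W/kg

298.6 W/kg


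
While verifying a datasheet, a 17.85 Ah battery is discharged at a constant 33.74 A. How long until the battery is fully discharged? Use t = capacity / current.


t = capacity / current = 17.85 / 33.74 = 0.5290 hr

0.5290 hr


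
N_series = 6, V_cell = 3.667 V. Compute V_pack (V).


With 6 cells in series at 3.667 V each, V_pack = 22.002 V

22.002 V


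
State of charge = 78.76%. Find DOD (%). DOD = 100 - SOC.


DOD = 100 - SOC = 100 - 78.76 = 21.24%

21.24%


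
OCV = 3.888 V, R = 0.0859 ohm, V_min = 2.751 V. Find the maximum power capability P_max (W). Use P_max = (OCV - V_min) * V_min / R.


P_max = (OCV - V_min) * V_min / R = (3.888 - 2.751) * 2.751 / 0.0859 = 1.137 * 2.751 / 0.0859 = 36.41 W

36.41 W


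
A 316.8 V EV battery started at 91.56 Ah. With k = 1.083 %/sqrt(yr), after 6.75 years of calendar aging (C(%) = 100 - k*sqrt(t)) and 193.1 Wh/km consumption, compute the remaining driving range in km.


Step 1: capacity retention = 100 - 1.083 * sqrt(6.75) = 100 - 1.083 * 2.5981 = 97.186%
Step 2: C_now = 91.56 * 97.186/100 = 88.984 Ah
Step 3: E_pack = V * C_now = 316.8 * 88.984 = 28190 Wh
Step 4: range = E_pack / consumption = 28190 / 193.1 = 146.0 km

146.0 km


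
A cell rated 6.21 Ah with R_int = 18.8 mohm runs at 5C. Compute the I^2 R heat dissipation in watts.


Convert: R = 18.8 mohm = 0.0188 ohm
Step 1: I = C_rate * capacity = 5 * 6.21 = 31.05 A
Step 2: Q = I^2 * R = 31.05^2 * 0.0188 = 964.1 * 0.0188 = 18.13 W

18.13 W


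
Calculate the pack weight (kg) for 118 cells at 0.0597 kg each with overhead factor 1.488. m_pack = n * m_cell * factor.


m_pack = n * m_cell * overhead = 118 * 0.0597 * 1.488 = 10.48 kg

10.48 kg


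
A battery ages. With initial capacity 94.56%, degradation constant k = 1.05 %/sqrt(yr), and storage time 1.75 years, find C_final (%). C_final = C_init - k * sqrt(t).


sqrt(t) = sqrt(1.75) = 1.3229
C_final = 94.56 - 1.05 * 1.3229 = 93.17%

93.17%


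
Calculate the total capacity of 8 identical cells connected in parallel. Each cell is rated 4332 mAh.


Convert: C_cell = 4332 mAh = 4.332 Ah
C_total = 8 * 4.332 = 34.656 Ah

34.656 Ah


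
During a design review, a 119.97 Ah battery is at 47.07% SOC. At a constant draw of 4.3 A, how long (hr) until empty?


Step 1: remaining = SOC/100 * C_total = 47.07/100 * 119.97 = 56.47 Ah
Step 2: t = remaining / I = 56.47 / 4.3 = 13.13 hr

13.13 hr


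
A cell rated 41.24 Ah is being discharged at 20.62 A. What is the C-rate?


Rearranging: C_rate = 20.62 / 41.24 = 0.5C

0.5C


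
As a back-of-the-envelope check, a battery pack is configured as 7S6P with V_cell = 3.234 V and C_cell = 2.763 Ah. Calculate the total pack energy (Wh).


E = Ns * Vcell * Np * Ccell = 7 * 3.234 * 6 * 2.763 = 375.3 Wh

375.3 Wh


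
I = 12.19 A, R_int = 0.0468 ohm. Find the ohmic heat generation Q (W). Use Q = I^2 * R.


I^2 = 148.6
Q = 148.6 * 0.0468 = 6.954 W

6.954 W


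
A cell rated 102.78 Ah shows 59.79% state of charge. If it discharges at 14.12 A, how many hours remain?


Step 1: remaining = SOC/100 * C_total = 59.79/100 * 102.78 = 61.452 Ah
Step 2: t = remaining / I = 61.452 / 14.12 = 4.352 hr

4.352 hr


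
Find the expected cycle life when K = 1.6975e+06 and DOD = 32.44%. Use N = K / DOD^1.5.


DOD^1.5 = 184.77
N = K / DOD^1.5 = 1.6975e+06 / 184.77 = 9187

9187 cycles


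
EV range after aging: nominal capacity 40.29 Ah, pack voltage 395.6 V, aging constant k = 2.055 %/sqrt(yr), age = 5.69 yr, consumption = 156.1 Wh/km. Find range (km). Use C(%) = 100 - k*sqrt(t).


Step 1: capacity retention = 100 - 2.055 * sqrt(5.69) = 100 - 2.055 * 2.3854 = 95.098%
Step 2: C_now = 40.29 * 95.098/100 = 38.315 Ah
Step 3: E_pack = V * C_now = 395.6 * 38.315 = 15157 Wh
Step 4: range = E_pack / consumption = 15157 / 156.1 = 97.10 km

97.10 km


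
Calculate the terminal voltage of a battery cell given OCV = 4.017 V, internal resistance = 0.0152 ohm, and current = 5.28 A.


V = OCV - I*R = 4.017 - 5.28 * 0.0152 = 3.937 V

3.937 V


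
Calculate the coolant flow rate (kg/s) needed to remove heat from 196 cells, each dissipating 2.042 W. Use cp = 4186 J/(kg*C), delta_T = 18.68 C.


Step 1: Total heat Q = 196 * 2.042 W = 400.23 W
Step 2: denom = cp * dT = 4186 * 18.68 = 78194
Step 3: m_dot = 400.23 / 78194 = 0.005118 kg/s

0.005118 kg/s


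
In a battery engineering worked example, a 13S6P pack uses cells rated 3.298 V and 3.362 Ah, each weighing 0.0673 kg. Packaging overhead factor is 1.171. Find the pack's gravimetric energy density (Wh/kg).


Step 1: V_pack = 13 * 3.298 = 42.874 V
Step 2: C_pack = 6 * 3.362 = 20.172 Ah
Step 3: E_pack = V_pack * C_pack = 42.874 * 20.172 = 864.85 Wh
Step 4: m_pack = 13 * 6 * 0.0673 * 1.171 = 6.147 kg
Step 5: ED = E_pack / m_pack = 864.85 / 6.147 = 140.7 Wh/kg

140.7 Wh/kg


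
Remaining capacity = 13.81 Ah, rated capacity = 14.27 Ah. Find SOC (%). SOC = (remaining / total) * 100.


SOC = (remaining / total) * 100 = (13.81 / 14.27) * 100 = 96.78%

96.78%


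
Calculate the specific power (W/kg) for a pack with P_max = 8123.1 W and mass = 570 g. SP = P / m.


Convert: m = 570 g = 0.57 kg
Specific power = 8123.1 W / 0.57 kg = 14250 W/kg

14250 W/kg


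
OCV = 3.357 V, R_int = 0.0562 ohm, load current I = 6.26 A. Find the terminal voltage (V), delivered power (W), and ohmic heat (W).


Step 1: V_terminal = OCV - I*R = 3.357 - 6.26 * 0.0562 = 3.0052 V
Step 2: P_out = V_terminal * I = 3.0052 * 6.26 = 18.81 W
Step 3: Q = I^2 * R = 6.26^2 * 0.0562 = 2.202 W

V=3.0052 V, P=18.81 W, Q=2.202 W


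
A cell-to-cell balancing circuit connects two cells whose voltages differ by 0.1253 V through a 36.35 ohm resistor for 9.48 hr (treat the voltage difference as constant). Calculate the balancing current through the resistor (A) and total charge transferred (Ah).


First, Ohm's law: I_bal = 0.1253 V / 36.35 ohm = 0.003447 A
Then Q = I * t = 0.003447 A * 9.48 hr = 0.03268 Ah

I=0.003447 A, Q=0.03268 Ah


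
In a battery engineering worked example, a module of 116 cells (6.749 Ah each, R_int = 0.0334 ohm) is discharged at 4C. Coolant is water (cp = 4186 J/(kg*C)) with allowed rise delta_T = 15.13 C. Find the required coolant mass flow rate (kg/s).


Step 1: I = 4 * 6.749 = 26.996 A
Step 2: Q_cell = I^2 * R = 26.996^2 * 0.0334 = 24.341 W
Step 3: Q_total = 116 * 24.341 = 2823.6 W
Step 4: m_dot = Q_total / (cp * dT) = 2823.6 / (4186 * 15.13) = 0.04458 kg/s

0.04458 kg/s


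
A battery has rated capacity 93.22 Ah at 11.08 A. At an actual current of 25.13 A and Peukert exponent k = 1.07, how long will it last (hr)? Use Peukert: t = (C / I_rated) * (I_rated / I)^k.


Step 1: t_rated = C / I_rated = 93.22 / 11.08 = 8.4134 hr
Step 2: ratio = 11.08 / 25.13 = 0.44091
Step 3: ratio^k = 0.44091^1.07 = 0.41635
Step 4: t = t_rated * ratio^k = 8.4134 * 0.41635 = 3.503 hr

3.503 hr


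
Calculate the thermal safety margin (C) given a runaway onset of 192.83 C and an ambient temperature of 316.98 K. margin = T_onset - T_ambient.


Convert: T_ambient = 316.98 K = 43.83 C
margin = 192.83 - 43.83 = 149 C

149 C


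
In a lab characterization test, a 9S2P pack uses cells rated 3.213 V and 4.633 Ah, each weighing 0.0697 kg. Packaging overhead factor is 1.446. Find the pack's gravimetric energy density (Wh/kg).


Step 1: V_pack = 9 * 3.213 = 28.917 V
Step 2: C_pack = 2 * 4.633 = 9.266 Ah
Step 3: E_pack = V_pack * C_pack = 28.917 * 9.266 = 267.94 Wh
Step 4: m_pack = 9 * 2 * 0.0697 * 1.446 = 1.8142 kg
Step 5: ED = E_pack / m_pack = 267.94 / 1.8142 = 147.7 Wh/kg

147.7 Wh/kg


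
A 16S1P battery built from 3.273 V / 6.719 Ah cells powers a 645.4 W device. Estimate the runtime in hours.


Step 1: E_pack = Ns * V_cell * Np * C_cell = 16 * 3.273 * 1 * 6.719 = 351.86 Wh
Step 2: t = E_pack / P = 351.86 / 645.4 = 0.5452 hr

0.5452 hr


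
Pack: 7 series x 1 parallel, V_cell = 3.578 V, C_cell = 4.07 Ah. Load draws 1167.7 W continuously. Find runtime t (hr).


Step 1: E_pack = Ns * V_cell * Np * C_cell = 7 * 3.578 * 1 * 4.07 = 101.94 Wh
Step 2: t = E_pack / P = 101.94 / 1167.7 = 0.08730 hr

0.08730 hr


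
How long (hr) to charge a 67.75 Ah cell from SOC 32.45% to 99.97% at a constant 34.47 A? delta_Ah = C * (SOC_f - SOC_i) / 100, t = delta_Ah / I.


delta_Ah = 67.75 * (99.97 - 32.45) / 100 = 45.745 Ah
t = delta_Ah / I = 45.745 / 34.47 = 1.327 hr

1.327 hr


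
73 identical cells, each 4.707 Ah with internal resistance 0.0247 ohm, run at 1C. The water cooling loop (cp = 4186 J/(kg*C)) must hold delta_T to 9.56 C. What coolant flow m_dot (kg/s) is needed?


Step 1: I = 1 * 4.707 = 4.707 A
Step 2: Q_cell = I^2 * R = 4.707^2 * 0.0247 = 0.54725 W
Step 3: Q_total = 73 * 0.54725 = 39.949 W
Step 4: m_dot = Q_total / (cp * dT) = 39.949 / (4186 * 9.56) = 9.983e-04 kg/s

9.983e-04 kg/s


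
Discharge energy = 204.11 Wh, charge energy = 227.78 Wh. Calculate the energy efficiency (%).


eta_e = E_dis / E_chg * 100 = 204.11 / 227.78 * 100 = 89.61%

89.61%


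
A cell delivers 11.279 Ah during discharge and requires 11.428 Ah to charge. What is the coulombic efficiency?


Coulombic efficiency = 11.279/11.428 * 100% = 98.70%

98.70%


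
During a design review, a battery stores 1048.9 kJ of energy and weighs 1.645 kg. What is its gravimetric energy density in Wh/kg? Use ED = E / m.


Convert: E = 1048.9 kJ = 291.36 Wh
ED = E / m = 291.36 / 1.645 = 177.1 Wh/kg

177.1 Wh/kg


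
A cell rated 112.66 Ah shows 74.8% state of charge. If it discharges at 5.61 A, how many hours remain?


Step 1: remaining = SOC/100 * C_total = 74.8/100 * 112.66 = 84.27 Ah
Step 2: t = remaining / I = 84.27 / 5.61 = 15.02 hr

15.02 hr


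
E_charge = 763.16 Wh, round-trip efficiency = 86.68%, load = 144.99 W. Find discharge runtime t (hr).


Step 1: E_discharge = eta/100 * E_charge = 86.68/100 * 763.16 = 661.51 Wh
Step 2: t = E_discharge / P = 661.51 / 144.99 = 4.562 hr

4.562 hr


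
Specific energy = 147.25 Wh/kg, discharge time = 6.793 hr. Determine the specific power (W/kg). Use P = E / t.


P_specific = E / t = 147.25 / 6.793 = 21.68 W/kg

21.68 W/kg


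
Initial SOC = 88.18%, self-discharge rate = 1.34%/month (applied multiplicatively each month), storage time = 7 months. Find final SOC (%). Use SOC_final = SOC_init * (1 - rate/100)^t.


Monthly retention factor = 1 - 1.34/100 = 0.9866
Over 7 months: factor^7 = 0.90989
SOC_final = 88.18 * 0.90989 = 80.23%

80.23%


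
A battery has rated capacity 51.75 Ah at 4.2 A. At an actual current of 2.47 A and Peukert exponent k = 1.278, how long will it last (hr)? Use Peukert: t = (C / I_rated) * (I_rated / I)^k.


t_rated = C / I_rated = 51.75 / 4.2 = 12.321 hr
(I_rated/I)^k = (1.7004)^1.278 = 1.9708
t = t_rated * (I_rated/I)^k = 12.321 * 1.9708 = 24.28 hr

24.28 hr


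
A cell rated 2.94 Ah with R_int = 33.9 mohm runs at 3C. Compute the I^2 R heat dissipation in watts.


Convert: R = 33.9 mohm = 0.0339 ohm
Step 1: I = C_rate * capacity = 3 * 2.94 = 8.82 A
Step 2: Q = I^2 * R = 8.82^2 * 0.0339 = 77.792 * 0.0339 = 2.637 W

2.637 W


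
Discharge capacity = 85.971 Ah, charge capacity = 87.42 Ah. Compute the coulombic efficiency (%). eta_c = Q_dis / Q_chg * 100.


Coulombic efficiency = 85.971/87.42 * 100% = 98.34%

98.34%


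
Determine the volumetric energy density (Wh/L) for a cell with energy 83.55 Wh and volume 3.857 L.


Volumetric ED = 83.55 Wh / 3.857 L = 21.66 Wh/L

21.66 Wh/L


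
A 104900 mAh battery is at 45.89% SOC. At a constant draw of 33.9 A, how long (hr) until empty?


Convert: C_total = 104900 mAh = 104.9 Ah
Step 1: remaining = SOC/100 * C_total = 45.89/100 * 104.9 = 48.139 Ah
Step 2: t = remaining / I = 48.139 / 33.9 = 1.420 hr

1.420 hr


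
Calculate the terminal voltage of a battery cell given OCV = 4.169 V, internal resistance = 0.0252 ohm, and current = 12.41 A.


IR drop = 12.41 * 0.0252 = 0.31273 V
V = 4.169 - 0.31273 = 3.856 V

3.856 V


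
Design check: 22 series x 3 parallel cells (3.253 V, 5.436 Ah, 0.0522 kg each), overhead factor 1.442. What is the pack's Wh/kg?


Step 1: V_pack = 22 * 3.253 = 71.566 V
Step 2: C_pack = 3 * 5.436 = 16.308 Ah
Step 3: E_pack = V_pack * C_pack = 71.566 * 16.308 = 1167.1 Wh
Step 4: m_pack = 22 * 3 * 0.0522 * 1.442 = 4.968 kg
Step 5: ED = E_pack / m_pack = 1167.1 / 4.968 = 234.9 Wh/kg

234.9 Wh/kg


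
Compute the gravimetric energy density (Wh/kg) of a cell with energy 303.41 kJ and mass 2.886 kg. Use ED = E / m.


Convert: E = 303.41 kJ = 84.281 Wh
ED = E / m = 84.281 / 2.886 = 29.20 Wh/kg

29.20 Wh/kg


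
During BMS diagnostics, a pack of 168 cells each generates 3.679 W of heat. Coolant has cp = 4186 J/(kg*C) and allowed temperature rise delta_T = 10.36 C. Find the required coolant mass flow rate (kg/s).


Step 1: Total heat Q = 168 * 3.679 W = 618.07 W
Step 2: denom = cp * dT = 4186 * 10.36 = 43367
Step 3: m_dot = 618.07 / 43367 = 0.01425 kg/s

0.01425 kg/s


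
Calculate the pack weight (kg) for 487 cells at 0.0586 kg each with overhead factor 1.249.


m_pack = n * m_cell * overhead = 487 * 0.0586 * 1.249 = 35.64 kg

35.64 kg


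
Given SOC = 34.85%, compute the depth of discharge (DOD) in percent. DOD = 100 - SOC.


DOD = 100 - SOC = 100 - 34.85 = 65.15%

65.15%


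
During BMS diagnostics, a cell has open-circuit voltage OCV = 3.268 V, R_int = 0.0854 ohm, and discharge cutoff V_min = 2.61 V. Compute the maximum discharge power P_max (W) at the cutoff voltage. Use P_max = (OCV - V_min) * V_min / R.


dV = OCV - V_min = 0.658 V (so I_max = dV / R)
P_max = dV * V_min / R = 0.658 * 2.61 / 0.0854 = 20.11 W

20.11 W


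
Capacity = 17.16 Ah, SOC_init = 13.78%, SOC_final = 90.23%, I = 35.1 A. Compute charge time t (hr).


Step 1: dSOC = 90.23% - 13.78% = 76.45%
Step 2: delta_Ah = 17.16 * 76.45 / 100 = 13.119 Ah
Step 3: t = 13.119 / 35.1 = 0.3738 hr

0.3738 hr


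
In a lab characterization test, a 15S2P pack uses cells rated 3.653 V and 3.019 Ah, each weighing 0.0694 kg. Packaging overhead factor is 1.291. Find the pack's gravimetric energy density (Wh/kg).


Step 1: V_pack = 15 * 3.653 = 54.795 V
Step 2: C_pack = 2 * 3.019 = 6.038 Ah
Step 3: E_pack = V_pack * C_pack = 54.795 * 6.038 = 330.85 Wh
Step 4: m_pack = 15 * 2 * 0.0694 * 1.291 = 2.6879 kg
Step 5: ED = E_pack / m_pack = 330.85 / 2.6879 = 123.1 Wh/kg

123.1 Wh/kg


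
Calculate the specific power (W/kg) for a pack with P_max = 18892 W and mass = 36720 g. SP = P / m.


Convert: m = 36720 g = 36.72 kg
Specific power = 18892 W / 36.72 kg = 514.5 W/kg

514.5 W/kg


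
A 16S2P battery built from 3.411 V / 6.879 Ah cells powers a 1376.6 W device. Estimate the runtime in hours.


Step 1: E_pack = Ns * V_cell * Np * C_cell = 16 * 3.411 * 2 * 6.879 = 750.86 Wh
Step 2: t = E_pack / P = 750.86 / 1376.6 = 0.5454 hr

0.5454 hr


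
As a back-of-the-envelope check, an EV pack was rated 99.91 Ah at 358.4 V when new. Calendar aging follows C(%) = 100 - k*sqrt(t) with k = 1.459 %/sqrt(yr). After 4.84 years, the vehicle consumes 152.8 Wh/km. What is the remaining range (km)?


Step 1: capacity retention = 100 - 1.459 * sqrt(4.84) = 100 - 1.459 * 2.2 = 96.79%
Step 2: C_now = 99.91 * 96.79/100 = 96.703 Ah
Step 3: E_pack = V * C_now = 358.4 * 96.703 = 34658 Wh
Step 4: range = E_pack / consumption = 34658 / 152.8 = 226.8 km

226.8 km


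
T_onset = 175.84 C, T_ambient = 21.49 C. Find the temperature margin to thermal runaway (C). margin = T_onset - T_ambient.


margin = T_onset - T_ambient = 175.84 - 21.49 = 154.35 C

154.35 C


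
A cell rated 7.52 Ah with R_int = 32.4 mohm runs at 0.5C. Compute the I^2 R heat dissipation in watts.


Convert: R = 32.4 mohm = 0.0324 ohm
Step 1: I = C_rate * capacity = 0.5 * 7.52 = 3.76 A
Step 2: Q = I^2 * R = 3.76^2 * 0.0324 = 14.138 * 0.0324 = 0.4581 W

0.4581 W
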